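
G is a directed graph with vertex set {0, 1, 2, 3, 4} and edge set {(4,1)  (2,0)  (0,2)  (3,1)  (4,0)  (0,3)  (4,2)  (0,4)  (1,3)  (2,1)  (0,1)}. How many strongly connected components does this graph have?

2

{0, 2, 4} are all mutually reachable — one SCC of size 3.
{1, 3} are all mutually reachable — one SCC of size 2.
That gives 2 strongly connected components.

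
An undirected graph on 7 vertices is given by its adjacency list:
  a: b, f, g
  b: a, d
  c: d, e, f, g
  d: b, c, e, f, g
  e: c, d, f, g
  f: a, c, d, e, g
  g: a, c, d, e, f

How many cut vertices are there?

0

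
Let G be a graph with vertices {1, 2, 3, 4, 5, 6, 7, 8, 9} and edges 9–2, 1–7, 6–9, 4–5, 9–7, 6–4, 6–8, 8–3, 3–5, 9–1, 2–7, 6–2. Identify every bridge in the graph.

The edges on the cycle 6-8-3-5-4-6 are not bridges since each lies on that cycle.
Every edge lies on some cycle, so there are no bridges.

none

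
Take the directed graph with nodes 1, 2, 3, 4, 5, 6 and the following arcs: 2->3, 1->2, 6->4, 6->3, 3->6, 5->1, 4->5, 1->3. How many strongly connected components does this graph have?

1

{1, 2, 3, 4, 5, 6} are all mutually reachable — one SCC of size 6.
That gives 1 strongly connected component.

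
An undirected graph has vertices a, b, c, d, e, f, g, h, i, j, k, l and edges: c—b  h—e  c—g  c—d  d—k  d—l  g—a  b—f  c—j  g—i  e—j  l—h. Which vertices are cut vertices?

b, c, d, g

Removing b increases the component count from 1 to 2, so b is a cut vertex.
Removing c increases the component count from 1 to 3, so c is a cut vertex.
Removing d increases the component count from 1 to 2, so d is a cut vertex.
Likewise g is a cut vertex.
By contrast removing i leaves 1 component; it is not a cut vertex. No other vertex is a cut vertex either.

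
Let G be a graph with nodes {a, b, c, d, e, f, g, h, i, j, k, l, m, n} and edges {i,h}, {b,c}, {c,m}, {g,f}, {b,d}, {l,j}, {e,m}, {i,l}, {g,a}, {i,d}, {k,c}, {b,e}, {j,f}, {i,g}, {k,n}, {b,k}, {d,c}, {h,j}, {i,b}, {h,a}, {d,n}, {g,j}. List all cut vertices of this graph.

i

Removing i increases the component count from 1 to 2, so i is a cut vertex.
By contrast removing k leaves 1 component; it is not a cut vertex. No other vertex is a cut vertex either.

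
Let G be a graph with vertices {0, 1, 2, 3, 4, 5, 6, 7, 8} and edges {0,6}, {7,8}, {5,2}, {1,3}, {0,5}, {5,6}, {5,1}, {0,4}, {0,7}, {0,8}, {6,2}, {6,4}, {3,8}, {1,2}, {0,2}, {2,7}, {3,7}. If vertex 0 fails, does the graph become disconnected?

No

Deleting 0 leaves 1 component (was 1) (its neighbors 2, 4, 5, 6, 7, 8 remain connected to each other), so 0 is not a cut vertex.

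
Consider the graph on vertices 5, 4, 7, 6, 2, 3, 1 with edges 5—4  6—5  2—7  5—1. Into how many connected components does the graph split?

3

3 is isolated — a component by itself.
Starting from 2 we can reach 2, 7. That is one component of size 2.
Starting from 1 we can reach 1, 4, 5, 6. That is one component of size 4.
Total: 3 components.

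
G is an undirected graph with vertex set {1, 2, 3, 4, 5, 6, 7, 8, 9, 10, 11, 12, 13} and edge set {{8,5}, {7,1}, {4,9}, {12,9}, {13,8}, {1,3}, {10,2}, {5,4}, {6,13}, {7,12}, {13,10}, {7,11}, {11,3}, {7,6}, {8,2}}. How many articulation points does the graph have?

Removing 7 increases the component count from 1 to 2, so 7 is a cut vertex.
By contrast removing 13 leaves 1 component; it is not a cut vertex. No other vertex is a cut vertex either.

1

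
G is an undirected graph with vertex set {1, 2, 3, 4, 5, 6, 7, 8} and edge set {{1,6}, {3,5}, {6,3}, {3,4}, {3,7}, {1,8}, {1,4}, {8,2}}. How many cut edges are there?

The edges on the cycle 1-6-3-4-1 are not bridges since each lies on that cycle.
But removing 3—5 disconnects 3 from 5; removing 8—2 disconnects 8 from 2; removing 1—8 disconnects 1 from 8; removing 3—7 disconnects 3 from 7 — these are bridges.
That makes 4 bridges.

4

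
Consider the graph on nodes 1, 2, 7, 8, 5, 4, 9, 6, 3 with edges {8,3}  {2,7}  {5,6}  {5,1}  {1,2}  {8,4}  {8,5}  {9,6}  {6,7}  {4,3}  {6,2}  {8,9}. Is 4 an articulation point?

Deleting 4 leaves 1 component (was 1) (its neighbors 3, 8 remain connected to each other), so 4 is not a cut vertex.

No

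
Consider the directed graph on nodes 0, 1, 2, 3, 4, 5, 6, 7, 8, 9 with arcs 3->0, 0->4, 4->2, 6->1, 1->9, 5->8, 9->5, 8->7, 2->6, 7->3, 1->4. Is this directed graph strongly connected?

Yes

From 5 we can reach every vertex (0, 1, 2, 3, 4, 5, 6, 7, 8, 9), and every vertex can reach 5 (0, 1, 2, 3, 4, 5, 6, 7, 8, 9). So the whole graph is one strongly connected component.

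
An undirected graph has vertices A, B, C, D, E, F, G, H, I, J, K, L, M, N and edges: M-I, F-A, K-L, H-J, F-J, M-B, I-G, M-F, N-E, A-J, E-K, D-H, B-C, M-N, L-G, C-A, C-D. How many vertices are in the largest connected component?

14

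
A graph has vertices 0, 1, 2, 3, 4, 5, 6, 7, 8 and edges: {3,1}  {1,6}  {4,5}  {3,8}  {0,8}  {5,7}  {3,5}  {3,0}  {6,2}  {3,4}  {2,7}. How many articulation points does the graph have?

Removing 3 increases the component count from 1 to 2, so 3 is a cut vertex.
By contrast removing 8 leaves 1 component; it is not a cut vertex. No other vertex is a cut vertex either.

1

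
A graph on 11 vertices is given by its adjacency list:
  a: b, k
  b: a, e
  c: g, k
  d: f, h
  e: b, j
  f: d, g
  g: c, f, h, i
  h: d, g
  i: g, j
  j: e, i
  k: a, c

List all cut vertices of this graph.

g

Removing g increases the component count from 1 to 2, so g is a cut vertex.
By contrast removing h leaves 1 component; it is not a cut vertex. No other vertex is a cut vertex either.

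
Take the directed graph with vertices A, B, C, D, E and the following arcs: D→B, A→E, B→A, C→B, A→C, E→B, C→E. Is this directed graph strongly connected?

There is no directed path from B to D, so the graph is not strongly connected.

No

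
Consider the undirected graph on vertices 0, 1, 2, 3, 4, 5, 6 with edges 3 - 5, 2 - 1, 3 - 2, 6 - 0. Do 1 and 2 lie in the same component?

Yes

From 1 we can reach 1, 2, 3, 5, which includes 2.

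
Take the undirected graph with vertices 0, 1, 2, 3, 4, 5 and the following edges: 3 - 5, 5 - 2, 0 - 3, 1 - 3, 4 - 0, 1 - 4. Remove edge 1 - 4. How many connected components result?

1

1 and 4 are still connected via 1-3-0-4, so the component count stays at 1.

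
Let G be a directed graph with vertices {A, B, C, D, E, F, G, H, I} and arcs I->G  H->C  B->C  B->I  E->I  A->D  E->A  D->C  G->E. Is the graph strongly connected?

No

There is no directed path from D to I, so the graph is not strongly connected.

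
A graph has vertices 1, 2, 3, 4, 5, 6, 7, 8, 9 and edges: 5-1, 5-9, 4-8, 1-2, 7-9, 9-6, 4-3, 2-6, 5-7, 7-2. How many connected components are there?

Starting from 3 we can reach 3, 4, 8. That is one component of size 3.
Starting from 1 we can reach 1, 2, 5, 6, 7, 9. That is one component of size 6.
Total: 2 components.

2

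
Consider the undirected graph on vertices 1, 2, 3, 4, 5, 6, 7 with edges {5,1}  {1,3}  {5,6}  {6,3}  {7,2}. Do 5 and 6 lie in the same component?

From 5 we can reach 1, 3, 5, 6, which includes 6.

Yes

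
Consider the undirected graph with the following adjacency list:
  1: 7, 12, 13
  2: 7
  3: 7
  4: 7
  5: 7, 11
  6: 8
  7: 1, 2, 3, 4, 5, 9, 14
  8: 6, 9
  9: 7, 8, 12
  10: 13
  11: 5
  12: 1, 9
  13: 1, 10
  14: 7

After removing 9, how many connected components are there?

2

With 9 gone, the remaining components are: {6, 8}; {1, 2, 3, 4, 5, 7, 10, 11, 12, 13, 14}.
That is 2 components.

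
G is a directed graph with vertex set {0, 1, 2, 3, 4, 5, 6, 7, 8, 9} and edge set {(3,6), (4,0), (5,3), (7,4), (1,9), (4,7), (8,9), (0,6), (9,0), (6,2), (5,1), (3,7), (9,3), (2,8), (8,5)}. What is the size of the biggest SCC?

10

{0, 1, 2, 3, 4, 5, 6, 7, 8, 9} are all mutually reachable — one SCC of size 10.
The largest has 10 vertices.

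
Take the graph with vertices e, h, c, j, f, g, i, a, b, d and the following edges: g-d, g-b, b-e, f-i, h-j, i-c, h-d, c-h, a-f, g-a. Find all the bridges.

The edges on the cycle g-a-f-i-c-h-d-g are not bridges since each lies on that cycle.
But removing g-b disconnects g from b; removing j-h disconnects j from h; removing e-b disconnects e from b — these are bridges.

b-e, b-g, h-j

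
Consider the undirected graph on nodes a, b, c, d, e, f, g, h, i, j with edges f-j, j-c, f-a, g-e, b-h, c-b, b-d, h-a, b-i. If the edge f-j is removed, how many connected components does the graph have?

f and j are still connected via f-a-h-b-c-j, so the component count stays at 2.

2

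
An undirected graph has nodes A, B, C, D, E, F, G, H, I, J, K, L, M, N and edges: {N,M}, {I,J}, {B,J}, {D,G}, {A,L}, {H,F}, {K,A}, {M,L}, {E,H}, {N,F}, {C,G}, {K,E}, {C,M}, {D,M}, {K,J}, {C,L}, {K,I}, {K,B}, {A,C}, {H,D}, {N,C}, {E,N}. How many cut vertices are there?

1

Removing K increases the component count from 1 to 2, so K is a cut vertex.
By contrast removing F leaves 1 component; it is not a cut vertex. No other vertex is a cut vertex either.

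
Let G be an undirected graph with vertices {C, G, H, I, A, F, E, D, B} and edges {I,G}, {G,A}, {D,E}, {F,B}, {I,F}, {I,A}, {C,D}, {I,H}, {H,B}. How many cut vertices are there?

2

Removing D increases the component count from 2 to 3, so D is a cut vertex.
Removing I increases the component count from 2 to 3, so I is a cut vertex.
By contrast removing C leaves 2 components; it is not a cut vertex. No other vertex is a cut vertex either.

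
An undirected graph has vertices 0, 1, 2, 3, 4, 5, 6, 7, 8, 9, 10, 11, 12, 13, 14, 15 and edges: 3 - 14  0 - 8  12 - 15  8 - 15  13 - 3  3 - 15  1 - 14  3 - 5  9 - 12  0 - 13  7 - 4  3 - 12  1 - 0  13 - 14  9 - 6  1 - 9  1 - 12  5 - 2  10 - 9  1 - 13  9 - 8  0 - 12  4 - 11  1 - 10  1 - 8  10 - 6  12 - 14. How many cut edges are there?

4

The edges on the cycle 1-0-13-3-15-12-9-10-1 are not bridges since each lies on that cycle.
But removing 7 - 4 disconnects 7 from 4; removing 4 - 11 disconnects 4 from 11; removing 5 - 3 disconnects 5 from 3; removing 5 - 2 disconnects 5 from 2 — these are bridges.
That makes 4 bridges.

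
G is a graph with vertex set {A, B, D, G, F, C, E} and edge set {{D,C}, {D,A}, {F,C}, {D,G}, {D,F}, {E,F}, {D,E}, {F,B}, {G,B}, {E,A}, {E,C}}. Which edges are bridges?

none

The edges on the cycle E-F-C-E are not bridges since each lies on that cycle.
Every edge lies on some cycle, so there are no bridges.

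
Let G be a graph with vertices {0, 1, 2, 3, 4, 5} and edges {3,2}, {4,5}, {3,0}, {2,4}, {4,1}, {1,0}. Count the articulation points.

1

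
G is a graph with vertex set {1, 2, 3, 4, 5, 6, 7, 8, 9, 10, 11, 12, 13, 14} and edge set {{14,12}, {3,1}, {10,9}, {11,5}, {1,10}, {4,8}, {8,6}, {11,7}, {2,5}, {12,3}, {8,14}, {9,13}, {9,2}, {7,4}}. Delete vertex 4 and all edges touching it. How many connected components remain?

1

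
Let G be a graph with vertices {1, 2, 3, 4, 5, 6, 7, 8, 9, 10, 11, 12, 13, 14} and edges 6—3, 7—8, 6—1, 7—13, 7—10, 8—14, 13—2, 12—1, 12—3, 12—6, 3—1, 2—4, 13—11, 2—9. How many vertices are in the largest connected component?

5 is isolated — a component by itself.
Starting from 1 we can reach 1, 3, 6, 12. That is one component of size 4.
Starting from 2 we can reach 2, 4, 7, 8, 9, 10, 11, 13, 14. That is one component of size 9.
The largest has 9 vertices.

9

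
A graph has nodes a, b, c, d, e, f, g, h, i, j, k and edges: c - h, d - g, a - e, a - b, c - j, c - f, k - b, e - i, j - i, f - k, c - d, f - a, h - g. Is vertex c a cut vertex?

Yes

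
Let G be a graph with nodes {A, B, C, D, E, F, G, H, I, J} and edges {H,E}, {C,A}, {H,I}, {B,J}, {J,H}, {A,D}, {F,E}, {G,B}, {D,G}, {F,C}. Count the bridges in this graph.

1

The edges on the cycle F-C-A-D-G-B-J-H-E-F are not bridges since each lies on that cycle.
But removing I–H disconnects I from H — this is a bridge.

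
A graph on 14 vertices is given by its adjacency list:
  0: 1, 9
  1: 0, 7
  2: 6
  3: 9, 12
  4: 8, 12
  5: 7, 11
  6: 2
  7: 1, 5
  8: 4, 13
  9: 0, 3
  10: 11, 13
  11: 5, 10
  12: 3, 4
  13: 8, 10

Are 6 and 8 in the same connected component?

The component containing 6 is {2, 6}, and 8 is not in it.

No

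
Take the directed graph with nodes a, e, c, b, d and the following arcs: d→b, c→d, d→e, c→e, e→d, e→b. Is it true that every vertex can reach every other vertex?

There is no directed path from a to b, so the graph is not strongly connected.

No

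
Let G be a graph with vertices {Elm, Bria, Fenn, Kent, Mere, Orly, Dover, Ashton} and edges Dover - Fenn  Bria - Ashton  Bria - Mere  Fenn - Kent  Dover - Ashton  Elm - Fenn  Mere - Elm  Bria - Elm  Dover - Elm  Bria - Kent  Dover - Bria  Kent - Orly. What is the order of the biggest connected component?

Starting from Elm we can reach Elm, Bria, Fenn, Kent, Mere, Orly, Dover, Ashton. That is one component of size 8.
The largest has 8 vertices.

8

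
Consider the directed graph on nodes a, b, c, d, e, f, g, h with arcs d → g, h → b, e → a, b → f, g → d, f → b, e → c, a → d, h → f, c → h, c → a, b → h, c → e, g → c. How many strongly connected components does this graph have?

{a, c, d, e, g} are all mutually reachable — one SCC of size 5.
{b, f, h} are all mutually reachable — one SCC of size 3.
That gives 2 strongly connected components.

2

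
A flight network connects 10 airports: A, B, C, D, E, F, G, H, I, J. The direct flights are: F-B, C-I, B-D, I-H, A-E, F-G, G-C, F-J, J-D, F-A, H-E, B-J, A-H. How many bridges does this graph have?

The edges on the cycle F-G-C-I-H-E-A-F are not bridges since each lies on that cycle.
Every edge lies on some cycle, so there are no bridges.

0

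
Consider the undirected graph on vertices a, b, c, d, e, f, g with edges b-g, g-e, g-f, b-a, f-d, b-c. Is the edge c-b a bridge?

Removing c-b leaves no path between c and b: the component count goes from 1 to 2. So it is a bridge.

Yes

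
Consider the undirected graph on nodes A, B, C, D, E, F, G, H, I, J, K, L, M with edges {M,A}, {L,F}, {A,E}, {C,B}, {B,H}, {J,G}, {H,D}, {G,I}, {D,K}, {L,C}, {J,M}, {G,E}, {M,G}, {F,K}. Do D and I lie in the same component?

The component containing D is {B, C, D, F, H, K, L}, and I is not in it.

No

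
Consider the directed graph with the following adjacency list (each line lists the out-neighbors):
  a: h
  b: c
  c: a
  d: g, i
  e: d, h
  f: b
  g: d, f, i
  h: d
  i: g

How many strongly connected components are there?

{a, b, c, d, f, g, h, i} are all mutually reachable — one SCC of size 8.
{e} is an SCC by itself.
That gives 2 strongly connected components.

2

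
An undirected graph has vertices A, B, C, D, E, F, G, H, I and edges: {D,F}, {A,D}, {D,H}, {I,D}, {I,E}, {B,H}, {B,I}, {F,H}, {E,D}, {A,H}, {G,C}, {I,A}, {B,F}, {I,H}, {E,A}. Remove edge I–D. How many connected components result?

2

I and D are still connected via I-E-D, so the component count stays at 2.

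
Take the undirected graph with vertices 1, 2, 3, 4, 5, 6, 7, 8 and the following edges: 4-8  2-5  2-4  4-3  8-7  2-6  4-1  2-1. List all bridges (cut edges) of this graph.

2-5, 2-6, 3-4, 4-8, 7-8

The edges on the cycle 2-4-1-2 are not bridges since each lies on that cycle.
But removing 4-3 disconnects 4 from 3; removing 2-5 disconnects 2 from 5; removing 8-7 disconnects 8 from 7; removing 2-6 disconnects 2 from 6 — these are bridges.
In total 5 edges are bridges.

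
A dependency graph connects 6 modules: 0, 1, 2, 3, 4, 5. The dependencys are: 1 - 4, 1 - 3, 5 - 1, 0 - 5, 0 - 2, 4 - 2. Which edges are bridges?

1-3

The edges on the cycle 0-5-1-4-2-0 are not bridges since each lies on that cycle.
But removing 1 - 3 disconnects 1 from 3 — this is a bridge.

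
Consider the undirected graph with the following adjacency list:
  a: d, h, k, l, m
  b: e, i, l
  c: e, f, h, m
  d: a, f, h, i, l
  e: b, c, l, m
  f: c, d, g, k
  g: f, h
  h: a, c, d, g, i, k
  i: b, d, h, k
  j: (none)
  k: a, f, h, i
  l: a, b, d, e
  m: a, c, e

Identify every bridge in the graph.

The edges on the cycle c-f-g-h-c are not bridges since each lies on that cycle.
Every edge lies on some cycle, so there are no bridges.

none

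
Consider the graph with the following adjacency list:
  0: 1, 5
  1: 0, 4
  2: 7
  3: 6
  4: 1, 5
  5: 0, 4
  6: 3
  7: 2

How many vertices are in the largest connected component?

4

Starting from 2 we can reach 2, 7. That is one component of size 2.
Starting from 3 we can reach 3, 6. That is one component of size 2.
Starting from 0 we can reach 0, 1, 4, 5. That is one component of size 4.
The largest has 4 vertices.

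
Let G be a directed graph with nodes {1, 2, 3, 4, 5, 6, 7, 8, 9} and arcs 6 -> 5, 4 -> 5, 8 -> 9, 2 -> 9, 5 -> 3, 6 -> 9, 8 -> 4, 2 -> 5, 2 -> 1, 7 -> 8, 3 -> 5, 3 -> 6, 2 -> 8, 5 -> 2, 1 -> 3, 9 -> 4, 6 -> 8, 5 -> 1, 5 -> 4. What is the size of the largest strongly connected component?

8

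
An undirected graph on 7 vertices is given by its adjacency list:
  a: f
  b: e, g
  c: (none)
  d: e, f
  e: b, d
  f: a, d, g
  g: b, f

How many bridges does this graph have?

The edges on the cycle b-e-d-f-g-b are not bridges since each lies on that cycle.
But removing f-a disconnects f from a — this is a bridge.

1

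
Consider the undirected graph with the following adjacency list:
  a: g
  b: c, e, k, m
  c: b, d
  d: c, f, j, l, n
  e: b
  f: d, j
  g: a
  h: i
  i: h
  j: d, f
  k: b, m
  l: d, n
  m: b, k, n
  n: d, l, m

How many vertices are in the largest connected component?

10

Starting from h we can reach h, i. That is one component of size 2.
Starting from a we can reach a, g. That is one component of size 2.
Starting from b we can reach b, c, d, e, f, j, k, l, m, n. That is one component of size 10.
The largest has 10 vertices.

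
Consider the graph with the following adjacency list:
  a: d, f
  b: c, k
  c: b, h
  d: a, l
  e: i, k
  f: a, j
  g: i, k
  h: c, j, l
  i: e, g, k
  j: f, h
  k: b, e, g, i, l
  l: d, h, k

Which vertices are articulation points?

k

Removing k increases the component count from 1 to 2, so k is a cut vertex.
By contrast removing d leaves 1 component; it is not a cut vertex. No other vertex is a cut vertex either.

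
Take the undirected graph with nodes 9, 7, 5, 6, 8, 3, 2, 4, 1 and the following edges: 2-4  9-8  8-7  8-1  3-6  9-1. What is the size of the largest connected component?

5 is isolated — a component by itself.
Starting from 3 we can reach 3, 6. That is one component of size 2.
Starting from 2 we can reach 2, 4. That is one component of size 2.
Starting from 1 we can reach 1, 7, 8, 9. That is one component of size 4.
The largest has 4 vertices.

4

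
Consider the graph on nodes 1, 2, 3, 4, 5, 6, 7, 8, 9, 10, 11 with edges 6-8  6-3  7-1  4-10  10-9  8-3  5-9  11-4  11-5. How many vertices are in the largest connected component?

2 is isolated — a component by itself.
Starting from 1 we can reach 1, 7. That is one component of size 2.
Starting from 3 we can reach 3, 6, 8. That is one component of size 3.
Starting from 4 we can reach 4, 5, 9, 10, 11. That is one component of size 5.
The largest has 5 vertices.

5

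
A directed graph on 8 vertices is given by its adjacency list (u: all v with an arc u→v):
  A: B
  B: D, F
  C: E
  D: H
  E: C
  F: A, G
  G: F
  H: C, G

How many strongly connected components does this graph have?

{A, B, D, F, G, H} are all mutually reachable — one SCC of size 6.
{C, E} are all mutually reachable — one SCC of size 2.
That gives 2 strongly connected components.

2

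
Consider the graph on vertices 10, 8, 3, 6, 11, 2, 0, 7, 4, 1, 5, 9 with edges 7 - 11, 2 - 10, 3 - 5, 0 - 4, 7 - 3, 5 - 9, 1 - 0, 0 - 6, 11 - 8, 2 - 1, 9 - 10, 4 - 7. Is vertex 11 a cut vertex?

Deleting 11 raises the number of components from 1 to 2, so 11 is a cut vertex.

Yes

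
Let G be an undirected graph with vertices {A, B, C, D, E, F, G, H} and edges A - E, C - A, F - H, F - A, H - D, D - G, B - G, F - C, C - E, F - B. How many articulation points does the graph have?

1

Removing F increases the component count from 1 to 2, so F is a cut vertex.
By contrast removing G leaves 1 component; it is not a cut vertex. No other vertex is a cut vertex either.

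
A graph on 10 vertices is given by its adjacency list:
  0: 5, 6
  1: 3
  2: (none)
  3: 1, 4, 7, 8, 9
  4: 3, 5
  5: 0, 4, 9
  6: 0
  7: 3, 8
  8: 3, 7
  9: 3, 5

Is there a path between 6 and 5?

From 6 we can reach 0, 1, 3, 4, 5, 6, 7, 8, 9, which includes 5.

Yes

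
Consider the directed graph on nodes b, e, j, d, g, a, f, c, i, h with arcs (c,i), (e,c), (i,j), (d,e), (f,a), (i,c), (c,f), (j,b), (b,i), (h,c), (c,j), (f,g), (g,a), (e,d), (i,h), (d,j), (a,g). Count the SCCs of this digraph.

{b, c, h, i, j} are all mutually reachable — one SCC of size 5.
{a, g} are all mutually reachable — one SCC of size 2.
{d, e} are all mutually reachable — one SCC of size 2.
{f} is an SCC by itself.
That gives 4 strongly connected components.

4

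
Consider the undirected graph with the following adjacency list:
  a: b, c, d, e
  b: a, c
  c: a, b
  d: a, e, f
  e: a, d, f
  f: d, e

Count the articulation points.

1

Removing a increases the component count from 1 to 2, so a is a cut vertex.
By contrast removing c leaves 1 component; it is not a cut vertex. No other vertex is a cut vertex either.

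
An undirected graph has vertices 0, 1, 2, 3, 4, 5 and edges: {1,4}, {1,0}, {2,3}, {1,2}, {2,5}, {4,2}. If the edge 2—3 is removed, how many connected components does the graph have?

2

Before removal there is 1 component.
2—3 is a bridge — removing it separates 2's side from 3's side.
After removal: 2 components.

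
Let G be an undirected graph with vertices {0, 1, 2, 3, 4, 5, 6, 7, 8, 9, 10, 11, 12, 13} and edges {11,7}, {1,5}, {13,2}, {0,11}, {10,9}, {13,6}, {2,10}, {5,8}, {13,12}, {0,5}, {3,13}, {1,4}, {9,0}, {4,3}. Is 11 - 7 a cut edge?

Yes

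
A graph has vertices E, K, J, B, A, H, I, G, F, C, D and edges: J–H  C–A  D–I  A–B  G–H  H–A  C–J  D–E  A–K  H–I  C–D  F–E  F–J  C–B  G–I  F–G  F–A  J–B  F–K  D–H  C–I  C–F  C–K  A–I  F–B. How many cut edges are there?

0

The edges on the cycle F-G-H-A-K-F are not bridges since each lies on that cycle.
Every edge lies on some cycle, so there are no bridges.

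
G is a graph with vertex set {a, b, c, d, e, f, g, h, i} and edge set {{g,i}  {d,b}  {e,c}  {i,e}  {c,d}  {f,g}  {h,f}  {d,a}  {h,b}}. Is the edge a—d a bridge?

Yes

Removing a—d leaves no path between a and d: the component count goes from 1 to 2. So it is a bridge.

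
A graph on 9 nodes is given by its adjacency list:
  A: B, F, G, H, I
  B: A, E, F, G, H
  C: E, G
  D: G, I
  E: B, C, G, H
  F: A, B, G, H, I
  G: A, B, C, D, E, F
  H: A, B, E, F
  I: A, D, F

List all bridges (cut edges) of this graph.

The edges on the cycle F-B-H-F are not bridges since each lies on that cycle.
Every edge lies on some cycle, so there are no bridges.

none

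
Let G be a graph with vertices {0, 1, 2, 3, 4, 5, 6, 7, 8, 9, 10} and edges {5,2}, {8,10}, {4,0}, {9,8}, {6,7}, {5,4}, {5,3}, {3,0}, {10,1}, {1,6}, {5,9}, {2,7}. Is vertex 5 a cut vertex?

Deleting 5 raises the number of components from 1 to 2, so 5 is a cut vertex.

Yes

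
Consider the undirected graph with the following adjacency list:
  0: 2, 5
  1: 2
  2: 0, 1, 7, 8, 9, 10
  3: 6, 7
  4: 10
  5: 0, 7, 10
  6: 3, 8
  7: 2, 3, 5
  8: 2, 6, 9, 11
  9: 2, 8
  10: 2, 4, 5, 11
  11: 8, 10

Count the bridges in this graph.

The edges on the cycle 2-0-5-10-2 are not bridges since each lies on that cycle.
But removing 2-1 disconnects 2 from 1; removing 10-4 disconnects 10 from 4 — these are bridges.
That makes 2 bridges.

2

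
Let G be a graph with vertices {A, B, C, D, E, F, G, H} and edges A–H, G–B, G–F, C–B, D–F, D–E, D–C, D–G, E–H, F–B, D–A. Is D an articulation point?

Deleting D raises the number of components from 1 to 2, so D is a cut vertex.

Yes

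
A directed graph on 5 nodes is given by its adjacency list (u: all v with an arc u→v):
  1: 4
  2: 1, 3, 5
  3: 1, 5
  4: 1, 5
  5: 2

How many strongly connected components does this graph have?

1

{1, 2, 3, 4, 5} are all mutually reachable — one SCC of size 5.
That gives 1 strongly connected component.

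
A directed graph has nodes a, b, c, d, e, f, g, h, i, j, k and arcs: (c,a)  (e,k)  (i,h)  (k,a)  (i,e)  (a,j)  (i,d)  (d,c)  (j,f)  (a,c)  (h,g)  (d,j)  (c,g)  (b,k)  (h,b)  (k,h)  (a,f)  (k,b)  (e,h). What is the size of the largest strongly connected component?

3

{b, h, k} are all mutually reachable — one SCC of size 3.
{a, c} are all mutually reachable — one SCC of size 2.
{d} is an SCC by itself.
{g} is an SCC by itself.
{j} is an SCC by itself.
(and 3 more singleton SCCs)
The largest has 3 vertices.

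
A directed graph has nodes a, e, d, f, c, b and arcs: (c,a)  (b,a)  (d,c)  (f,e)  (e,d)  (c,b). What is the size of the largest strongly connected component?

{b} is an SCC by itself.
{a} is an SCC by itself.
{e} is an SCC by itself.
{f} is an SCC by itself.
{c} is an SCC by itself.
(and 1 more singleton SCC)
The largest has 1 vertex.

1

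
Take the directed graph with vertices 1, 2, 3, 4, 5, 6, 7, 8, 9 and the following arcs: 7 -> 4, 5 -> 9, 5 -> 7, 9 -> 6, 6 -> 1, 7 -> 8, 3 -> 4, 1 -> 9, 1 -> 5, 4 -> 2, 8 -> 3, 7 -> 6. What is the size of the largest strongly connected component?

{1, 5, 6, 7, 9} are all mutually reachable — one SCC of size 5.
{2} is an SCC by itself.
{8} is an SCC by itself.
{4} is an SCC by itself.
{3} is an SCC by itself.
The largest has 5 vertices.

5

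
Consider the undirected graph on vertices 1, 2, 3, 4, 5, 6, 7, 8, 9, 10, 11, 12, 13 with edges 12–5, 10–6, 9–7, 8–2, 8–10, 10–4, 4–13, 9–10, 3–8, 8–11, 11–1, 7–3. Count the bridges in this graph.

7

The edges on the cycle 9-7-3-8-10-9 are not bridges since each lies on that cycle.
But removing 2–8 disconnects 2 from 8; removing 12–5 disconnects 12 from 5; removing 10–4 disconnects 10 from 4; removing 8–11 disconnects 8 from 11 — these are bridges.
In total 7 edges are bridges.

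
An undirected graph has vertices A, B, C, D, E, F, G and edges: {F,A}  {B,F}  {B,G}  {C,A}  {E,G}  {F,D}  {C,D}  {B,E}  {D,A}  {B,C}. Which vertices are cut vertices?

B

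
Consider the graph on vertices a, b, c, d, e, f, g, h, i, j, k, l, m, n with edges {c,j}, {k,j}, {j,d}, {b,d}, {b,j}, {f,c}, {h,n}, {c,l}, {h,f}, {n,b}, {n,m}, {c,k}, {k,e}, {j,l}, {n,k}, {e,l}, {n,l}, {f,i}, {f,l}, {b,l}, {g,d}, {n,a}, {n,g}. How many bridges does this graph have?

3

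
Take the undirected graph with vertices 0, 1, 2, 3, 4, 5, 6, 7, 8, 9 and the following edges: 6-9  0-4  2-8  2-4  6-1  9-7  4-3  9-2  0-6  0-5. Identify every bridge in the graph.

The edges on the cycle 0-6-9-2-4-0 are not bridges since each lies on that cycle.
But removing 6-1 disconnects 6 from 1; removing 4-3 disconnects 4 from 3; removing 0-5 disconnects 0 from 5; removing 8-2 disconnects 8 from 2 — these are bridges.
In total 5 edges are bridges.

0-5, 1-6, 2-8, 3-4, 7-9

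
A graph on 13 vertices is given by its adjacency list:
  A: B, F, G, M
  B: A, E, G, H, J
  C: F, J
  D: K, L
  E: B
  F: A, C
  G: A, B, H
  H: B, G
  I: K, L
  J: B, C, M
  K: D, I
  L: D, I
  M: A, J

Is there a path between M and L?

The component containing M is {A, B, C, E, F, G, H, J, M}, and L is not in it.

No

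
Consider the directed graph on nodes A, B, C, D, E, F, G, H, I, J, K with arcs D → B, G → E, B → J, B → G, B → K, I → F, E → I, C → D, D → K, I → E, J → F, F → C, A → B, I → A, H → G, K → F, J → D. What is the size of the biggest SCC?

{A, B, C, D, E, F, G, I, J, K} are all mutually reachable — one SCC of size 10.
{H} is an SCC by itself.
The largest has 10 vertices.

10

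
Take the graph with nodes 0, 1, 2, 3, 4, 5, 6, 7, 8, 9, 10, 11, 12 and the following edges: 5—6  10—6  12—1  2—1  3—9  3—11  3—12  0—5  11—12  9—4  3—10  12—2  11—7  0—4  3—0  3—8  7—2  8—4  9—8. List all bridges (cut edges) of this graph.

none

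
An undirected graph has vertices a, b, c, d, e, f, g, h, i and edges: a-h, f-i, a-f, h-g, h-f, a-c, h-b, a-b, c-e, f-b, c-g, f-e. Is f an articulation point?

Yes

Deleting f raises the number of components from 2 to 3, so f is a cut vertex.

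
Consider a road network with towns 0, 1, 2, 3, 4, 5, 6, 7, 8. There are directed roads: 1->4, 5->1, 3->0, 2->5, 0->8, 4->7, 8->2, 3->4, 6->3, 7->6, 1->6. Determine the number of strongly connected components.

{0, 1, 2, 3, 4, 5, 6, 7, 8} are all mutually reachable — one SCC of size 9.
That gives 1 strongly connected component.

1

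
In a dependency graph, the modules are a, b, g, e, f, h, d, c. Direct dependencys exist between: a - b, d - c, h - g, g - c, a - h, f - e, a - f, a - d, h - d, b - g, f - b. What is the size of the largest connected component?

8

Starting from a we can reach a, b, c, d, e, f, g, h. That is one component of size 8.
The largest has 8 vertices.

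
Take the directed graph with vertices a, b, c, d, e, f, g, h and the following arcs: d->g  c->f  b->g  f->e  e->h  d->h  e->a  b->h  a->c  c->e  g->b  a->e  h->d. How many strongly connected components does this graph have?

{a, c, e, f} are all mutually reachable — one SCC of size 4.
{b, d, g, h} are all mutually reachable — one SCC of size 4.
That gives 2 strongly connected components.

2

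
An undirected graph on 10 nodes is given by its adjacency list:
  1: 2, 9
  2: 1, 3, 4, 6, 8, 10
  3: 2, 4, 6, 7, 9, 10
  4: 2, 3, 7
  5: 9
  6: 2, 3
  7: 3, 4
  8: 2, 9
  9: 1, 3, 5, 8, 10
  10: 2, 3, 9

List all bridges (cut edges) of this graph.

The edges on the cycle 2-3-7-4-2 are not bridges since each lies on that cycle.
But removing 5-9 disconnects 5 from 9 — this is a bridge.

5-9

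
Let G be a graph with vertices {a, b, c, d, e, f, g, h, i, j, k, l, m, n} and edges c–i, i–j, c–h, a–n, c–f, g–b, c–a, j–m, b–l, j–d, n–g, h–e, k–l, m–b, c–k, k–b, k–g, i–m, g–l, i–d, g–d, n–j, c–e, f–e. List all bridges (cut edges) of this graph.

none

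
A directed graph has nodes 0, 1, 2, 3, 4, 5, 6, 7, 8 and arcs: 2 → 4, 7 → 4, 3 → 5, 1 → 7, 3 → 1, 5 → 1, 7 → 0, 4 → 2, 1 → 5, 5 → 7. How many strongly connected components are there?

7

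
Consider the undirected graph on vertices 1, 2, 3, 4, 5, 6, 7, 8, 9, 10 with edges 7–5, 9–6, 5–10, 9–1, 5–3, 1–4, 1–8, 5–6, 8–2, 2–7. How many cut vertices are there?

Removing 1 increases the component count from 1 to 2, so 1 is a cut vertex.
Removing 5 increases the component count from 1 to 3, so 5 is a cut vertex.
By contrast removing 2 leaves 1 component; it is not a cut vertex. No other vertex is a cut vertex either.

2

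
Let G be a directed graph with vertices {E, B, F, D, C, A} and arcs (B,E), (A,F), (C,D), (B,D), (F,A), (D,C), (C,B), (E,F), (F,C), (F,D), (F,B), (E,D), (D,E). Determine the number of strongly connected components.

1

{A, B, C, D, E, F} are all mutually reachable — one SCC of size 6.
That gives 1 strongly connected component.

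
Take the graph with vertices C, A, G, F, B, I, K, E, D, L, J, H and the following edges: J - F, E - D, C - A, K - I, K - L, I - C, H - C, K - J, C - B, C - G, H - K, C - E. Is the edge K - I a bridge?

After removing K - I, the path K-H-C-I still connects them, so the edge is not a bridge.

No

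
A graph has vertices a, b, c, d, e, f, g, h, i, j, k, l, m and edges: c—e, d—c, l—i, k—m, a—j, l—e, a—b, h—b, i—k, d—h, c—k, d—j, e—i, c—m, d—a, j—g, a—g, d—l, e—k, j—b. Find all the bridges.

The edges on the cycle d-h-b-j-d are not bridges since each lies on that cycle.
Every edge lies on some cycle, so there are no bridges.

none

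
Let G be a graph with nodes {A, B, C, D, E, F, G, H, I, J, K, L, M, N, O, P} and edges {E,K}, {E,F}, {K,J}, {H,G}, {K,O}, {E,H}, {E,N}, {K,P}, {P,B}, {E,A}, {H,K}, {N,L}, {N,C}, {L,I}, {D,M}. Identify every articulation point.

Removing E increases the component count from 2 to 5, so E is a cut vertex.
Removing H increases the component count from 2 to 3, so H is a cut vertex.
Removing K increases the component count from 2 to 5, so K is a cut vertex.
Likewise L, N, P are cut vertices.
By contrast removing M leaves 2 components; it is not a cut vertex. No other vertex is a cut vertex either.

E, H, K, L, N, P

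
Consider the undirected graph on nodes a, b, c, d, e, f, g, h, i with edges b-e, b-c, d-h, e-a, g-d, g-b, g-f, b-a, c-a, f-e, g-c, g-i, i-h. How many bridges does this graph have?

The edges on the cycle g-d-h-i-g are not bridges since each lies on that cycle.
Every edge lies on some cycle, so there are no bridges.

0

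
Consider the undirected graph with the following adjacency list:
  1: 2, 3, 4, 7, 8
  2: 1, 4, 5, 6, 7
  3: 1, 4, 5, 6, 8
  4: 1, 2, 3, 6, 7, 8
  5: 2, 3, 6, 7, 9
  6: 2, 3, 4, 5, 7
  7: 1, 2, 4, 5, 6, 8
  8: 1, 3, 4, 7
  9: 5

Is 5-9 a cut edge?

Yes

Removing 5-9 leaves no path between 5 and 9: the component count goes from 1 to 2. So it is a bridge.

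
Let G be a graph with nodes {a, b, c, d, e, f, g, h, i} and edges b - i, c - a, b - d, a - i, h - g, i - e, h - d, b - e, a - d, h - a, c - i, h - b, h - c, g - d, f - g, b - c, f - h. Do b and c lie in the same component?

Yes

From b we can reach a, b, c, d, e, f, g, h, i, which includes c.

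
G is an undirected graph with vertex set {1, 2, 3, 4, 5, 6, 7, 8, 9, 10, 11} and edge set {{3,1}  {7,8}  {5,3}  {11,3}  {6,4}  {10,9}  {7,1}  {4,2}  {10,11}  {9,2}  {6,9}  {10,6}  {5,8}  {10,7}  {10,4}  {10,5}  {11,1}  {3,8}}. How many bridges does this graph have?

0

The edges on the cycle 10-6-9-10 are not bridges since each lies on that cycle.
Every edge lies on some cycle, so there are no bridges.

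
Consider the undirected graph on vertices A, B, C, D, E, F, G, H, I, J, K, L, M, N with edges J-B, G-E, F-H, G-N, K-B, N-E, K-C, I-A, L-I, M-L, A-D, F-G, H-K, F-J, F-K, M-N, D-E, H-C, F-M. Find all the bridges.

none

The edges on the cycle F-H-C-K-F are not bridges since each lies on that cycle.
Every edge lies on some cycle, so there are no bridges.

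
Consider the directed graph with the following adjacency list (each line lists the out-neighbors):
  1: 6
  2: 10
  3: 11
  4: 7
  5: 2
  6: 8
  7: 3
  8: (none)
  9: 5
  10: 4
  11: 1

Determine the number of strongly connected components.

11

{9} is an SCC by itself.
{3} is an SCC by itself.
{11} is an SCC by itself.
{10} is an SCC by itself.
{2} is an SCC by itself.
(and 6 more singleton SCCs)
That gives 11 strongly connected components.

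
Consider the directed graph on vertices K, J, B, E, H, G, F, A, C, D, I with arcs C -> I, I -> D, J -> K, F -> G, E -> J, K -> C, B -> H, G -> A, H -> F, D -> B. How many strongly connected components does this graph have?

{K} is an SCC by itself.
{F} is an SCC by itself.
{E} is an SCC by itself.
{D} is an SCC by itself.
{B} is an SCC by itself.
(and 6 more singleton SCCs)
That gives 11 strongly connected components.

11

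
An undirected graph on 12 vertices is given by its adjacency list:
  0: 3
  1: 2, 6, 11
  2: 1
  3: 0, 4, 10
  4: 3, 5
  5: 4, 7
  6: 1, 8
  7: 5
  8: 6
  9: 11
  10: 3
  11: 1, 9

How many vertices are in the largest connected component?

6

Starting from 1 we can reach 1, 2, 6, 8, 9, 11. That is one component of size 6.
Starting from 0 we can reach 0, 3, 4, 5, 7, 10. That is one component of size 6.
The largest has 6 vertices.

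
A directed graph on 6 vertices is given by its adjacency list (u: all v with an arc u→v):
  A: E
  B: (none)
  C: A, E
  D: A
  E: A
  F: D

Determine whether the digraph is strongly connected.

No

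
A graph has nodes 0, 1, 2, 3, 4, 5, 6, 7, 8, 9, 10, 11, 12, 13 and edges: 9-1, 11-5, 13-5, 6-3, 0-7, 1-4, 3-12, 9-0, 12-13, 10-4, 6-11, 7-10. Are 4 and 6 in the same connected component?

The component containing 4 is {0, 1, 4, 7, 9, 10}, and 6 is not in it.

No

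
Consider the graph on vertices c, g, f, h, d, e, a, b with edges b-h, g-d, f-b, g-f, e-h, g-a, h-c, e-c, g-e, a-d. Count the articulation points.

Removing g increases the component count from 1 to 2, so g is a cut vertex.
By contrast removing e leaves 1 component; it is not a cut vertex. No other vertex is a cut vertex either.

1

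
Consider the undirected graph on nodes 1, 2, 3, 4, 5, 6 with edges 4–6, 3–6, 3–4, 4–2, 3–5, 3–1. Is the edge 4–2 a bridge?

Yes

Removing 4–2 leaves no path between 4 and 2: the component count goes from 1 to 2. So it is a bridge.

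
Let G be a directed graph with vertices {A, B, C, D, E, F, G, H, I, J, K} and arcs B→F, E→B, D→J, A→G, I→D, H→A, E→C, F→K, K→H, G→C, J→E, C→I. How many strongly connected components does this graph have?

{A, B, C, D, E, F, G, H, I, J, K} are all mutually reachable — one SCC of size 11.
That gives 1 strongly connected component.

1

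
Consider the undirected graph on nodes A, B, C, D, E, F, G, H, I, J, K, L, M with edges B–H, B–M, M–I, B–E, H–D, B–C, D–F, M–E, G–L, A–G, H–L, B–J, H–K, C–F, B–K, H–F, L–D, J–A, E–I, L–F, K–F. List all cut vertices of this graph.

B

Removing B increases the component count from 1 to 2, so B is a cut vertex.
By contrast removing D leaves 1 component; it is not a cut vertex. No other vertex is a cut vertex either.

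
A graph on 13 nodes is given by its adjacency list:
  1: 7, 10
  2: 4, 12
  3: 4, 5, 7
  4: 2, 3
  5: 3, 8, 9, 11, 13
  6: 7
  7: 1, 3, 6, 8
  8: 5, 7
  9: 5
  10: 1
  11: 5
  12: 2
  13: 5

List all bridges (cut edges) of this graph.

The edges on the cycle 7-8-5-3-7 are not bridges since each lies on that cycle.
But removing 3-4 disconnects 3 from 4; removing 7-1 disconnects 7 from 1; removing 4-2 disconnects 4 from 2; removing 10-1 disconnects 10 from 1 — these are bridges.
In total 9 edges are bridges.

1-10, 1-7, 11-5, 12-2, 13-5, 2-4, 3-4, 5-9, 6-7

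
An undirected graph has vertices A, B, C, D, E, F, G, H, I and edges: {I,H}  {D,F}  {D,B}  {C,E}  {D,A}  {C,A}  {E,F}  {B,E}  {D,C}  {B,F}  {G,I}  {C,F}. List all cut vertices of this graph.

I

Removing I increases the component count from 2 to 3, so I is a cut vertex.
By contrast removing C leaves 2 components; it is not a cut vertex. No other vertex is a cut vertex either.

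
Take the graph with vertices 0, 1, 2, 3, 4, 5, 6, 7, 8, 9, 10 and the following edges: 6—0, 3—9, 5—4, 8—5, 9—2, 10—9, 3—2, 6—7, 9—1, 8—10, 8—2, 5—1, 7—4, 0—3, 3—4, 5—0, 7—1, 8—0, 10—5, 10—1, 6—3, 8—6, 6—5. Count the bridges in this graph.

0

The edges on the cycle 8-10-5-6-8 are not bridges since each lies on that cycle.
Every edge lies on some cycle, so there are no bridges.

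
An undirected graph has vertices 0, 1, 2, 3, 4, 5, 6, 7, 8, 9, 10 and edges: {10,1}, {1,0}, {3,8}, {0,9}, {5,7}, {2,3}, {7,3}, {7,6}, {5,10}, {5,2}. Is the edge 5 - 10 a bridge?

Yes

Removing 5 - 10 leaves no path between 5 and 10: the component count goes from 2 to 3. So it is a bridge.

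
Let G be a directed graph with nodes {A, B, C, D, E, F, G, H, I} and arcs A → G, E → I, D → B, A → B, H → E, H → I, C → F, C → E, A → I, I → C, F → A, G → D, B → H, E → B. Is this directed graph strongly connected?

Yes

From I we can reach every vertex (A, B, C, D, E, F, G, H, I), and every vertex can reach I (A, B, C, D, E, F, G, H, I). So the whole graph is one strongly connected component.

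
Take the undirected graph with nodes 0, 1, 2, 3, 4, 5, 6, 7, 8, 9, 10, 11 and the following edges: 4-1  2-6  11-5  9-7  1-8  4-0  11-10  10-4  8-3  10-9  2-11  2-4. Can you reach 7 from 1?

From 1 we can reach 0, 1, 2, 3, 4, 5, 6, 7, 8, 9, 10, 11, which includes 7.

Yes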